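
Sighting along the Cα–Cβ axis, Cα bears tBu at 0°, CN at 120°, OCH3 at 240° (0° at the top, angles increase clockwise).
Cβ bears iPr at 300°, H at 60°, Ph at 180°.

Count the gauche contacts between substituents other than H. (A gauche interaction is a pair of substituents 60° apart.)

Non-H gauche pairs: tBu(0°)/iPr(300°); CN(120°)/Ph(180°); OCH3(240°)/iPr(300°); OCH3(240°)/Ph(180°) — 4 interactions.

4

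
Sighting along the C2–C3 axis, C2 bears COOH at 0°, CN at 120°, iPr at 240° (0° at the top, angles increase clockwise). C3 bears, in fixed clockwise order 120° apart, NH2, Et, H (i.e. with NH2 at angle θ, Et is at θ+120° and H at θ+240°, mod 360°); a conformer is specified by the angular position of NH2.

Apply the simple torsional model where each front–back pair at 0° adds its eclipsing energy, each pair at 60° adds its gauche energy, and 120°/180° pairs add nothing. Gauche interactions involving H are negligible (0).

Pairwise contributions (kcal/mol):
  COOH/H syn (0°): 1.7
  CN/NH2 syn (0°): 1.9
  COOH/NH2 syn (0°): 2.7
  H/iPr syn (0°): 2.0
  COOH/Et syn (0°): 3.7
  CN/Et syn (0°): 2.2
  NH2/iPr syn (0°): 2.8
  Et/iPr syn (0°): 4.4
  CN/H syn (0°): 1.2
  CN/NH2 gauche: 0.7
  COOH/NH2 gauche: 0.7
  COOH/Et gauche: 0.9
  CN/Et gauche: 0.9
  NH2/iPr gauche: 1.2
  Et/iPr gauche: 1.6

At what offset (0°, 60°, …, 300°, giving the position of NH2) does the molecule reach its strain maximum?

NH2 at 0° (eclipsed): COOH(0°)/NH2(0°) eclipsed 2.7; CN(120°)/Et(120°) eclipsed 2.2; iPr(240°)/H(240°) eclipsed 2.0 → 6.9 kcal/mol.
NH2 at 60° (staggered): COOH(0°)/NH2(60°) gauche 0.7; CN(120°)/NH2(60°) gauche 0.7; CN(120°)/Et(180°) gauche 0.9; iPr(240°)/Et(180°) gauche 1.6 → 3.9 kcal/mol.
NH2 at 120° (eclipsed): COOH(0°)/H(0°) eclipsed 1.7; CN(120°)/NH2(120°) eclipsed 1.9; iPr(240°)/Et(240°) eclipsed 4.4 → 8.0 kcal/mol.
NH2 at 180° (staggered): COOH(0°)/Et(300°) gauche 0.9; CN(120°)/NH2(180°) gauche 0.7; iPr(240°)/NH2(180°) gauche 1.2; iPr(240°)/Et(300°) gauche 1.6 → 4.4 kcal/mol.
NH2 at 240° (eclipsed): COOH(0°)/Et(0°) eclipsed 3.7; CN(120°)/H(120°) eclipsed 1.2; iPr(240°)/NH2(240°) eclipsed 2.8 → 7.7 kcal/mol.
NH2 at 300° (staggered): COOH(0°)/NH2(300°) gauche 0.7; COOH(0°)/Et(60°) gauche 0.9; CN(120°)/Et(60°) gauche 0.9; iPr(240°)/NH2(300°) gauche 1.2 → 3.7 kcal/mol.
The maximum (8.0 kcal/mol) occurs with NH2 at 120°.

120°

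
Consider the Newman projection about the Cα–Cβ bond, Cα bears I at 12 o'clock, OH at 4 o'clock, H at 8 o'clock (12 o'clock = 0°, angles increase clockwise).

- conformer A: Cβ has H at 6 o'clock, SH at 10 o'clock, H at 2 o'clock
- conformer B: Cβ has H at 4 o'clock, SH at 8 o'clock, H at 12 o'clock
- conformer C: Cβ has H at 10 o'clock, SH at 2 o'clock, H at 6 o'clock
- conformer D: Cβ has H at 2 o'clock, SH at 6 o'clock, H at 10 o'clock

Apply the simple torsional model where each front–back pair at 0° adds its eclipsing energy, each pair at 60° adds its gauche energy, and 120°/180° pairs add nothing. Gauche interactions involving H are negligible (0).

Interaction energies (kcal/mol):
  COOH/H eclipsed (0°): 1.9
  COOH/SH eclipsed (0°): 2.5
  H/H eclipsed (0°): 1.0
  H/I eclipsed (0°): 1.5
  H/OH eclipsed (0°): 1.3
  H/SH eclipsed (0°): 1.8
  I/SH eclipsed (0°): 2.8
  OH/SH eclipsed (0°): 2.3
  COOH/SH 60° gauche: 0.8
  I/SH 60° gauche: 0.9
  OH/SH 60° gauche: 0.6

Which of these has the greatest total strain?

B

A is staggered. I at 0° is gauche with SH at 300° (0.9). Total 0.9 kcal/mol.
B is eclipsed. I at 0° is eclipsed with H at 0° (1.5); OH at 120° is eclipsed with H at 120° (1.3); H at 240° is eclipsed with SH at 240° (1.8). Total 4.6 kcal/mol.
C is staggered. I at 0° is gauche with SH at 60° (0.9); OH at 120° is gauche with SH at 60° (0.6). Total 1.5 kcal/mol.
D is staggered. OH at 120° is gauche with SH at 180° (0.6). Total 0.6 kcal/mol.
B has the highest total (4.6 kcal/mol).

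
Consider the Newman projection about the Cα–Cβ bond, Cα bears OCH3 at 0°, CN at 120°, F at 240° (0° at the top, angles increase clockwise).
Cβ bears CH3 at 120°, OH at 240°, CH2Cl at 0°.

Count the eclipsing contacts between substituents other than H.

Non-H eclipsing pairs: OCH3(0°)/CH2Cl(0°); CN(120°)/CH3(120°); F(240°)/OH(240°) — 3 interactions.

3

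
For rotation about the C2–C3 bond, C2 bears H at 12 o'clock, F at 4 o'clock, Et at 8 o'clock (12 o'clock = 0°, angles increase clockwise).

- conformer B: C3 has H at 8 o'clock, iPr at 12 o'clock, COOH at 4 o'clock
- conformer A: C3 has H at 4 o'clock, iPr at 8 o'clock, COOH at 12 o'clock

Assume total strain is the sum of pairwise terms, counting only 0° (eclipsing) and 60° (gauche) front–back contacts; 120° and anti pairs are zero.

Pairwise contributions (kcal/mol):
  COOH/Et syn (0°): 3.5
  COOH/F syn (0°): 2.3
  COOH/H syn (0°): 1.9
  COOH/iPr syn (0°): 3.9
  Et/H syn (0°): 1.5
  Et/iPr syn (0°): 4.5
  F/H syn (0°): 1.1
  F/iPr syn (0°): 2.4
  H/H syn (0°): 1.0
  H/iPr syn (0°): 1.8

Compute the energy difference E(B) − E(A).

-1.9 kcal/mol

B (eclipsed): H(0°)/iPr(0°) eclipsed 1.8; F(120°)/COOH(120°) eclipsed 2.3; Et(240°)/H(240°) eclipsed 1.5 → 5.6 kcal/mol.
A (eclipsed): H(0°)/COOH(0°) eclipsed 1.9; F(120°)/H(120°) eclipsed 1.1; Et(240°)/iPr(240°) eclipsed 4.5 → 7.5 kcal/mol.
E(B) − E(A) = 5.6 − 7.5 = -1.9 kcal/mol.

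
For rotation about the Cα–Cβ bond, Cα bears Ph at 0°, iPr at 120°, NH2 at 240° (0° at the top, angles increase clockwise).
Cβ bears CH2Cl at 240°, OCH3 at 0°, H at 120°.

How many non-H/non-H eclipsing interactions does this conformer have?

Non-H eclipsing pairs: Ph(0°)/OCH3(0°); NH2(240°)/CH2Cl(240°) — 2 interactions.

2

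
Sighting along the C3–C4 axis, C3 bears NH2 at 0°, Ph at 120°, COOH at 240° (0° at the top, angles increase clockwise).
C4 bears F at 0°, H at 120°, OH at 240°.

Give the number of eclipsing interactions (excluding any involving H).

2

Non-H eclipsing pairs: NH2(0°)/F(0°); COOH(240°)/OH(240°) — 2 interactions.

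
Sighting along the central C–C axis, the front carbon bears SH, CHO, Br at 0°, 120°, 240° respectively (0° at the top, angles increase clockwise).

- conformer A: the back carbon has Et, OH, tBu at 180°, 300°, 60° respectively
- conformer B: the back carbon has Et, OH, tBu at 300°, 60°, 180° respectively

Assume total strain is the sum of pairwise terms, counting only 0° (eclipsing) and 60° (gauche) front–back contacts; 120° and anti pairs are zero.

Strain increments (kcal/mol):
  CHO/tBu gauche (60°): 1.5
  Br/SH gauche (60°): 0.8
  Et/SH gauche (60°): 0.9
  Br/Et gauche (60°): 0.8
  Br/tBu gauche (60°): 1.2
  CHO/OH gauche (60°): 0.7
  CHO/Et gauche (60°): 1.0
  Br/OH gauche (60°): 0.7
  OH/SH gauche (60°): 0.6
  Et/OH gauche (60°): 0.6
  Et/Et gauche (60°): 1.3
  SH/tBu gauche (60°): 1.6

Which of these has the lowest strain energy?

B

A (staggered): SH(0°)/OH(300°) gauche 0.6; SH(0°)/tBu(60°) gauche 1.6; CHO(120°)/Et(180°) gauche 1.0; CHO(120°)/tBu(60°) gauche 1.5; Br(240°)/Et(180°) gauche 0.8; Br(240°)/OH(300°) gauche 0.7 → 6.2 kcal/mol.
B (staggered): SH(0°)/Et(300°) gauche 0.9; SH(0°)/OH(60°) gauche 0.6; CHO(120°)/OH(60°) gauche 0.7; CHO(120°)/tBu(180°) gauche 1.5; Br(240°)/Et(300°) gauche 0.8; Br(240°)/tBu(180°) gauche 1.2 → 5.7 kcal/mol.
B has the lowest total (5.7 kcal/mol).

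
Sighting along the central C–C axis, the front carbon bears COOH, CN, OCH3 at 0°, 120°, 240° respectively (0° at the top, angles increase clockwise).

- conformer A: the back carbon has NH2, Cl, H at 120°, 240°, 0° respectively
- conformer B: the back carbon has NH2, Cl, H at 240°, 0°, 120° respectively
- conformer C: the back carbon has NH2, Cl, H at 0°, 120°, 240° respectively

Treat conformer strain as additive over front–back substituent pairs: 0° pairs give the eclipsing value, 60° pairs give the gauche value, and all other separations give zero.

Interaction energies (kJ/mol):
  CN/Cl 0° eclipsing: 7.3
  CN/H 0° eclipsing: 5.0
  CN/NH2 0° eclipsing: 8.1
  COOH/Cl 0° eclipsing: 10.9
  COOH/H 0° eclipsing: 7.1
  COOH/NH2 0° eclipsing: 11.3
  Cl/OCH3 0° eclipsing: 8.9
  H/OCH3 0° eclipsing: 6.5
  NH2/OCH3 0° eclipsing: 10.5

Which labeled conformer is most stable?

A

A (eclipsed): COOH–H eclipsed, CN–NH2 eclipsed, OCH3–Cl eclipsed; 7.1 + 8.1 + 8.9 = 24.1 kJ/mol.
B (eclipsed): COOH–Cl eclipsed, CN–H eclipsed, OCH3–NH2 eclipsed; 10.9 + 5.0 + 10.5 = 26.4 kJ/mol.
C (eclipsed): COOH–NH2 eclipsed, CN–Cl eclipsed, OCH3–H eclipsed; 11.3 + 7.3 + 6.5 = 25.1 kJ/mol.
A has the lowest total (24.1 kJ/mol).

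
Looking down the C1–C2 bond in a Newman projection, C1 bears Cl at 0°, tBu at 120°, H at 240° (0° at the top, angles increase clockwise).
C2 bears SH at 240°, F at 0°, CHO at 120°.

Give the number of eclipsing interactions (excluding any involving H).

2

Non-H eclipsing pairs: Cl(0°)/F(0°); tBu(120°)/CHO(120°) — 2 interactions.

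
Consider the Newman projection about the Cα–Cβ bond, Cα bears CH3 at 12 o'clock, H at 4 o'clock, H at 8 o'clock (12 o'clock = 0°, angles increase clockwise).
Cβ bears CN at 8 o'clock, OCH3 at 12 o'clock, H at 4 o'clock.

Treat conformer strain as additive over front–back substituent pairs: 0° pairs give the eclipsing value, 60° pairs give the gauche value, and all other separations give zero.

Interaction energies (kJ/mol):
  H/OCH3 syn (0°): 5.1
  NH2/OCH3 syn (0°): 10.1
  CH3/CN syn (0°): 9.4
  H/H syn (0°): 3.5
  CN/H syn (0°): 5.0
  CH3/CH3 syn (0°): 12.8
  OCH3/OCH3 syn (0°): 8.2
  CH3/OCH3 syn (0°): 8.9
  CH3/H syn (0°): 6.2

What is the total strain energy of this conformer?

17.4 kJ/mol

This conformer (eclipsed): CH3–OCH3 eclipsed, H–H eclipsed, H–CN eclipsed; 8.9 + 3.5 + 5.0 = 17.4 kJ/mol.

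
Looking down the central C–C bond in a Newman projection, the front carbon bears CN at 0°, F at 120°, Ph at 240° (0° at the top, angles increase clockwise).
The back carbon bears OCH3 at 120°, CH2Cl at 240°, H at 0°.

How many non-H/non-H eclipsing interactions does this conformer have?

2

Non-H eclipsing pairs: F(120°)/OCH3(120°); Ph(240°)/CH2Cl(240°) — 2 interactions.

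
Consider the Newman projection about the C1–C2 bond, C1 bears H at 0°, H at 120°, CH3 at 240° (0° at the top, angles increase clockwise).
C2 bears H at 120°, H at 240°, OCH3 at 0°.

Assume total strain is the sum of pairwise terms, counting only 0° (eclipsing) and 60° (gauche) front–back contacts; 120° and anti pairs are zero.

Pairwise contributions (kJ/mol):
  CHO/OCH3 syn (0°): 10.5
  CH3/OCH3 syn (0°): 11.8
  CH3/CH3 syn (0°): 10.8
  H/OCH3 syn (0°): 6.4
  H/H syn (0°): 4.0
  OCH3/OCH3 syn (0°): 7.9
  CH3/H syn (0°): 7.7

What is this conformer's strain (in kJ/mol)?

This conformer is eclipsed. H at 0° is eclipsed with OCH3 at 0° (6.4); H at 120° is eclipsed with H at 120° (4.0); CH3 at 240° is eclipsed with H at 240° (7.7). Total 18.1 kJ/mol.

18.1 kJ/mol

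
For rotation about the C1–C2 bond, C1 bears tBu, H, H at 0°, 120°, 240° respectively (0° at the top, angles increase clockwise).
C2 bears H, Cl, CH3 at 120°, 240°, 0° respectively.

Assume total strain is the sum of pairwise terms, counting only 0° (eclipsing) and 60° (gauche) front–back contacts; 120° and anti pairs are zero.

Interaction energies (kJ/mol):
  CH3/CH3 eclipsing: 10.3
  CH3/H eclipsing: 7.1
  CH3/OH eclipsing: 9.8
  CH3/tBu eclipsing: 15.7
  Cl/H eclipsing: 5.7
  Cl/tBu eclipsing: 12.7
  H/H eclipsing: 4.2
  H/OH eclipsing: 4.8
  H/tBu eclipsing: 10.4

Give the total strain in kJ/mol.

This conformer (eclipsed): tBu–CH3 eclipsed, H–H eclipsed, H–Cl eclipsed; 15.7 + 4.2 + 5.7 = 25.6 kJ/mol.

25.6 kJ/mol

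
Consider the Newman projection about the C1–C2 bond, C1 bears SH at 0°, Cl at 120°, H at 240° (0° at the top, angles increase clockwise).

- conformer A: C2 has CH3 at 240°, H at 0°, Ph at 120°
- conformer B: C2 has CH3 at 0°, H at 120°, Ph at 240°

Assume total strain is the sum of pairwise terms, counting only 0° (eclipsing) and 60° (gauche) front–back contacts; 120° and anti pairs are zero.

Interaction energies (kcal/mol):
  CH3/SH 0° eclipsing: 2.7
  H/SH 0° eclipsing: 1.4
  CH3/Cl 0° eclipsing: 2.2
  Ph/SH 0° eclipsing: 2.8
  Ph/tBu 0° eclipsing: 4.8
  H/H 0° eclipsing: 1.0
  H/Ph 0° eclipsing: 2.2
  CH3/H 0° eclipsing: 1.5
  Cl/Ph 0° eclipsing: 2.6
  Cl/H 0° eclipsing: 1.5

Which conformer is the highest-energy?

A is eclipsed. SH at 0° is eclipsed with H at 0° (1.4); Cl at 120° is eclipsed with Ph at 120° (2.6); H at 240° is eclipsed with CH3 at 240° (1.5). Total 5.5 kcal/mol.
B is eclipsed. SH at 0° is eclipsed with CH3 at 0° (2.7); Cl at 120° is eclipsed with H at 120° (1.5); H at 240° is eclipsed with Ph at 240° (2.2). Total 6.4 kcal/mol.
B has the highest total (6.4 kcal/mol).

B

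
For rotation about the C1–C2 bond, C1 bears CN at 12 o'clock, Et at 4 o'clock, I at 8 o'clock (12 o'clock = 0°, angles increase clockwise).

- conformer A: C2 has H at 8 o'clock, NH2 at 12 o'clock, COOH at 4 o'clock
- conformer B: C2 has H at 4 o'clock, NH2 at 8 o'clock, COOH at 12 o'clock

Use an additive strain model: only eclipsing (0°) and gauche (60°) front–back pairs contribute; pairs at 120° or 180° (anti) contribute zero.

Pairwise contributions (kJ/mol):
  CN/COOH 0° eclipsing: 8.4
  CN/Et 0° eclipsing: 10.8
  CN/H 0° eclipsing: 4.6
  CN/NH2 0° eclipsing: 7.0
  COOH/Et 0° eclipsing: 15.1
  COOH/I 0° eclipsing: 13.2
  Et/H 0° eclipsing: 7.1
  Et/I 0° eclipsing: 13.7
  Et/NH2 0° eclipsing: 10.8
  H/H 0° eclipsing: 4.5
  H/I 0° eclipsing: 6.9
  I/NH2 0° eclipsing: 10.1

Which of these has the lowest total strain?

A (eclipsed): CN–NH2 eclipsed, Et–COOH eclipsed, I–H eclipsed; 7.0 + 15.1 + 6.9 = 29.0 kJ/mol.
B (eclipsed): CN–COOH eclipsed, Et–H eclipsed, I–NH2 eclipsed; 8.4 + 7.1 + 10.1 = 25.6 kJ/mol.
B has the lowest total (25.6 kJ/mol).

B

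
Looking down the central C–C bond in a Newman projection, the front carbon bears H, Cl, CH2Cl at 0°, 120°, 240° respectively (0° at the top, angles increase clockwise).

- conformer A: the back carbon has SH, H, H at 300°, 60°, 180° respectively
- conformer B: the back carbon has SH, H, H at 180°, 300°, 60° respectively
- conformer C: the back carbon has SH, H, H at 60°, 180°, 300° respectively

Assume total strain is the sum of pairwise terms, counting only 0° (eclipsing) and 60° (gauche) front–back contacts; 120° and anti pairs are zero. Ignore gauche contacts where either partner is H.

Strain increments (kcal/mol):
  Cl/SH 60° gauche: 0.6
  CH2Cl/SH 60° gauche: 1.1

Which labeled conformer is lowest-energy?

A (staggered): CH2Cl(240°)/SH(300°) gauche 1.1 → 1.1 kcal/mol.
B (staggered): Cl(120°)/SH(180°) gauche 0.6; CH2Cl(240°)/SH(180°) gauche 1.1 → 1.7 kcal/mol.
C (staggered): Cl(120°)/SH(60°) gauche 0.6 → 0.6 kcal/mol.
C has the lowest total (0.6 kcal/mol).

C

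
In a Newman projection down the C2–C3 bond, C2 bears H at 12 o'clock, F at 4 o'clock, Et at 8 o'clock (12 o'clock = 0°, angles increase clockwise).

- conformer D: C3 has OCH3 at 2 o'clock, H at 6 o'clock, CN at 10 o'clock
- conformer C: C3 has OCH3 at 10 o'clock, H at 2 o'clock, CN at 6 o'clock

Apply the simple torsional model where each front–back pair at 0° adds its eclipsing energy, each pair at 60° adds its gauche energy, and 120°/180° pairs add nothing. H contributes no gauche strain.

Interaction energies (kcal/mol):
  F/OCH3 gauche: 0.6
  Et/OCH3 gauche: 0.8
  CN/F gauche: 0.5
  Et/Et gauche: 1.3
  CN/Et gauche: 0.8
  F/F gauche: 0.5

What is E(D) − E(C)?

D (staggered): F–OCH3 gauche, Et–CN gauche; 0.6 + 0.8 = 1.4 kcal/mol.
C (staggered): F–CN gauche, Et–OCH3 gauche, Et–CN gauche; 0.5 + 0.8 + 0.8 = 2.1 kcal/mol.
E(D) − E(C) = 1.4 − 2.1 = -0.7 kcal/mol.

-0.7 kcal/mol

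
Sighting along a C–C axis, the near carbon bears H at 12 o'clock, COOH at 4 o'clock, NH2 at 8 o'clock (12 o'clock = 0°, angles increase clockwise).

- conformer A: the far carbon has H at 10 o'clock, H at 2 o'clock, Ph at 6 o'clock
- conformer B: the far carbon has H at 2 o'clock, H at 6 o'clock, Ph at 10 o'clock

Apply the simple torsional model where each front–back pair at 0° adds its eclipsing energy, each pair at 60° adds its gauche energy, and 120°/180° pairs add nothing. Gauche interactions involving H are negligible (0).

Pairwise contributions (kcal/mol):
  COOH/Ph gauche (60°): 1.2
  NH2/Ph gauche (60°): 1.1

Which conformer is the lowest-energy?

A (staggered): COOH(120°)/Ph(180°) gauche 1.2; NH2(240°)/Ph(180°) gauche 1.1 → 2.3 kcal/mol.
B (staggered): NH2(240°)/Ph(300°) gauche 1.1 → 1.1 kcal/mol.
B has the lowest total (1.1 kcal/mol).

B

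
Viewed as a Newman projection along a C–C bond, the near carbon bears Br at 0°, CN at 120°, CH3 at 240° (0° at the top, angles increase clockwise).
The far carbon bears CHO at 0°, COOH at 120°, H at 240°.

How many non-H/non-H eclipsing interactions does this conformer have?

2

Non-H eclipsing pairs: Br(0°)/CHO(0°); CN(120°)/COOH(120°) — 2 interactions.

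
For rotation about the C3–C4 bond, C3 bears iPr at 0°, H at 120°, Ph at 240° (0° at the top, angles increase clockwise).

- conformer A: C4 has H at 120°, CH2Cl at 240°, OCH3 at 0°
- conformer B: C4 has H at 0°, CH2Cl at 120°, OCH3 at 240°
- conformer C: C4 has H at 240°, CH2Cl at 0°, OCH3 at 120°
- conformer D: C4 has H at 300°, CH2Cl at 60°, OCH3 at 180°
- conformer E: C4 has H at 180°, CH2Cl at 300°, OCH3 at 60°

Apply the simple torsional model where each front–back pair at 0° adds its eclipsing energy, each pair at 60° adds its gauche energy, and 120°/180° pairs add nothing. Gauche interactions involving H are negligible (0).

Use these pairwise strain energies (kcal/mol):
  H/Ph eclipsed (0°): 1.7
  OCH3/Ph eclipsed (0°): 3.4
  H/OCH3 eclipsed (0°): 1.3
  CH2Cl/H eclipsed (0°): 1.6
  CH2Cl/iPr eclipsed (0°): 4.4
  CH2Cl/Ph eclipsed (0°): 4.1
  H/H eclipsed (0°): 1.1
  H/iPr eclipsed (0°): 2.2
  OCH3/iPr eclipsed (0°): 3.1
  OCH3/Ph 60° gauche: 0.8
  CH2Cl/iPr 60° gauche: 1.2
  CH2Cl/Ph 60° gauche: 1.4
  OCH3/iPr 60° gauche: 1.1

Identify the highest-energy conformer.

A (eclipsed): iPr(0°)/OCH3(0°) eclipsed 3.1; H(120°)/H(120°) eclipsed 1.1; Ph(240°)/CH2Cl(240°) eclipsed 4.1 → 8.3 kcal/mol.
B (eclipsed): iPr(0°)/H(0°) eclipsed 2.2; H(120°)/CH2Cl(120°) eclipsed 1.6; Ph(240°)/OCH3(240°) eclipsed 3.4 → 7.2 kcal/mol.
C (eclipsed): iPr(0°)/CH2Cl(0°) eclipsed 4.4; H(120°)/OCH3(120°) eclipsed 1.3; Ph(240°)/H(240°) eclipsed 1.7 → 7.4 kcal/mol.
D (staggered): iPr(0°)/CH2Cl(60°) gauche 1.2; Ph(240°)/OCH3(180°) gauche 0.8 → 2.0 kcal/mol.
E (staggered): iPr(0°)/CH2Cl(300°) gauche 1.2; iPr(0°)/OCH3(60°) gauche 1.1; Ph(240°)/CH2Cl(300°) gauche 1.4 → 3.7 kcal/mol.
A has the highest total (8.3 kcal/mol).

A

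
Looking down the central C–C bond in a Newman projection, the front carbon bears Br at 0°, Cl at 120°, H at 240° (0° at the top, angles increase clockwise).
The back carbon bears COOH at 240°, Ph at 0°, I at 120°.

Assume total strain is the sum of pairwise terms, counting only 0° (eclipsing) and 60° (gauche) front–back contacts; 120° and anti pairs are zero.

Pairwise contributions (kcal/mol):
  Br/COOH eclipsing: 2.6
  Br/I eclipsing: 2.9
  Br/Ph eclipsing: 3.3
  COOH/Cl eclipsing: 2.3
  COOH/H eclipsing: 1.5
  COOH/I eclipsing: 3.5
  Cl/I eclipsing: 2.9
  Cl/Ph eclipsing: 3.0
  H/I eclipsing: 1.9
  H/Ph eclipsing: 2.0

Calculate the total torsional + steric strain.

This conformer (eclipsed): Br(0°)/Ph(0°) eclipsed 3.3; Cl(120°)/I(120°) eclipsed 2.9; H(240°)/COOH(240°) eclipsed 1.5 → 7.7 kcal/mol.

7.7 kcal/mol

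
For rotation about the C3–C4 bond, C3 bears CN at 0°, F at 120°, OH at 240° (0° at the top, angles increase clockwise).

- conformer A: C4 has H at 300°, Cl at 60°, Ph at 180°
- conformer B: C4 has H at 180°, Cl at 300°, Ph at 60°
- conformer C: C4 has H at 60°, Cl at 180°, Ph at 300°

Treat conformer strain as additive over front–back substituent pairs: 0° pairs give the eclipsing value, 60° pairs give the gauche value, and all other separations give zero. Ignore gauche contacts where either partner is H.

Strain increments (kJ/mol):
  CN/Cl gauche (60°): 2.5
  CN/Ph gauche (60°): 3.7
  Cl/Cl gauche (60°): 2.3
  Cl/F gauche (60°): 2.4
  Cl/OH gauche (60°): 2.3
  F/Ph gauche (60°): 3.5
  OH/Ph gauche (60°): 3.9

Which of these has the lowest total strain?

B

A (staggered): CN(0°)/Cl(60°) gauche 2.5; F(120°)/Cl(60°) gauche 2.4; F(120°)/Ph(180°) gauche 3.5; OH(240°)/Ph(180°) gauche 3.9 → 12.3 kJ/mol.
B (staggered): CN(0°)/Cl(300°) gauche 2.5; CN(0°)/Ph(60°) gauche 3.7; F(120°)/Ph(60°) gauche 3.5; OH(240°)/Cl(300°) gauche 2.3 → 12.0 kJ/mol.
C (staggered): CN(0°)/Ph(300°) gauche 3.7; F(120°)/Cl(180°) gauche 2.4; OH(240°)/Cl(180°) gauche 2.3; OH(240°)/Ph(300°) gauche 3.9 → 12.3 kJ/mol.
B has the lowest total (12.0 kJ/mol).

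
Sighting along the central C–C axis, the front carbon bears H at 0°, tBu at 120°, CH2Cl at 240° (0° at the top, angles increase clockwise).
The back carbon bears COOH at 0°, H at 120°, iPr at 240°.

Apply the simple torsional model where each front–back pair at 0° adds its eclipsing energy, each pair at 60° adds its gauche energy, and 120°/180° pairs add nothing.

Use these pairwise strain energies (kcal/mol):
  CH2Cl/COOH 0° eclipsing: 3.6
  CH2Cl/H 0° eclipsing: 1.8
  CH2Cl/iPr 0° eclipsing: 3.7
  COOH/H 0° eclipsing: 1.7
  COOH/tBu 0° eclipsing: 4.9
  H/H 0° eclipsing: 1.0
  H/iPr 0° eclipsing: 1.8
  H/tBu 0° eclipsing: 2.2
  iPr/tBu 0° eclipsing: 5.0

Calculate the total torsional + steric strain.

7.6 kcal/mol

This conformer (eclipsed): H–COOH eclipsed, tBu–H eclipsed, CH2Cl–iPr eclipsed; 1.7 + 2.2 + 3.7 = 7.6 kcal/mol.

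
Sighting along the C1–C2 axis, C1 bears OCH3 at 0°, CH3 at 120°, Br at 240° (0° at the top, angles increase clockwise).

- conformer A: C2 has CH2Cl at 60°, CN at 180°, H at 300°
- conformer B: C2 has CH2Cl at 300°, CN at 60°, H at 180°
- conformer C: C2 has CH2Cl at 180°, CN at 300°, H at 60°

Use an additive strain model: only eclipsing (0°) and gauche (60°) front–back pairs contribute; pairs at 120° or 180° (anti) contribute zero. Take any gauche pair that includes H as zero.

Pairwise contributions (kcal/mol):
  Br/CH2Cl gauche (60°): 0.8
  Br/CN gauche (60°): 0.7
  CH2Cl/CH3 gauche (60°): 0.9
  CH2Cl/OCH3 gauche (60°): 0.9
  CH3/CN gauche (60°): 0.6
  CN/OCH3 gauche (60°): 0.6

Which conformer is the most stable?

B

A is staggered. OCH3 at 0° is gauche with CH2Cl at 60° (0.9); CH3 at 120° is gauche with CH2Cl at 60° (0.9); CH3 at 120° is gauche with CN at 180° (0.6); Br at 240° is gauche with CN at 180° (0.7). Total 3.1 kcal/mol.
B is staggered. OCH3 at 0° is gauche with CH2Cl at 300° (0.9); OCH3 at 0° is gauche with CN at 60° (0.6); CH3 at 120° is gauche with CN at 60° (0.6); Br at 240° is gauche with CH2Cl at 300° (0.8). Total 2.9 kcal/mol.
C is staggered. OCH3 at 0° is gauche with CN at 300° (0.6); CH3 at 120° is gauche with CH2Cl at 180° (0.9); Br at 240° is gauche with CH2Cl at 180° (0.8); Br at 240° is gauche with CN at 300° (0.7). Total 3.0 kcal/mol.
B has the lowest total (2.9 kcal/mol).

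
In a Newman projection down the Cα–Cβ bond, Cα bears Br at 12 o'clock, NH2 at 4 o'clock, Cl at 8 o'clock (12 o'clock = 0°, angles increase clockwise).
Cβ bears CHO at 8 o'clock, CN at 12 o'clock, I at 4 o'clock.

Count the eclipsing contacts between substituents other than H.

Non-H eclipsing pairs: Br(0°)/CN(0°); NH2(120°)/I(120°); Cl(240°)/CHO(240°) — 3 interactions.

3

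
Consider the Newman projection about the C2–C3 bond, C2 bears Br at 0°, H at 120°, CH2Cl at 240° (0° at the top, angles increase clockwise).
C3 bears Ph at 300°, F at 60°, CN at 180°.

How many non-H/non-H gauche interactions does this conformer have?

Non-H gauche pairs: Br(0°)/Ph(300°); Br(0°)/F(60°); CH2Cl(240°)/Ph(300°); CH2Cl(240°)/CN(180°) — 4 interactions.

4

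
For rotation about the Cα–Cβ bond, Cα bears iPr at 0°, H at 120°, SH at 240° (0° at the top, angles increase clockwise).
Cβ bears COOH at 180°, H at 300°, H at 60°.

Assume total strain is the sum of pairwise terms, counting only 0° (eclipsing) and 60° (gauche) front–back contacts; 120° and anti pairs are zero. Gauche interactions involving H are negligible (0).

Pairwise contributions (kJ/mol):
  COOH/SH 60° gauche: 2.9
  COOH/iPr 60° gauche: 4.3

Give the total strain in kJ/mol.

This conformer is staggered. SH at 240° is gauche with COOH at 180° (2.9). Total 2.9 kJ/mol.

2.9 kJ/mol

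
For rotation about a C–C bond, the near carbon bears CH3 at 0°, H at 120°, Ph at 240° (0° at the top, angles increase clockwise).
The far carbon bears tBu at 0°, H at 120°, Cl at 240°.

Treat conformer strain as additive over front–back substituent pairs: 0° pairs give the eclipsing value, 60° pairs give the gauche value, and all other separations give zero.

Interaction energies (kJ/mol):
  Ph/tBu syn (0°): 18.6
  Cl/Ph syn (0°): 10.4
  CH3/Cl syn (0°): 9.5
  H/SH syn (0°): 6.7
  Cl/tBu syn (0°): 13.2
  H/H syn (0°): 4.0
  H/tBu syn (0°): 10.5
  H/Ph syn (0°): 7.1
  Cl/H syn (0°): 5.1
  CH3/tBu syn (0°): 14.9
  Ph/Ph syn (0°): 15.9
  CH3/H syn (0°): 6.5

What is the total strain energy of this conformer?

This conformer is eclipsed. CH3 at 0° is eclipsed with tBu at 0° (14.9); H at 120° is eclipsed with H at 120° (4.0); Ph at 240° is eclipsed with Cl at 240° (10.4). Total 29.3 kJ/mol.

29.3 kJ/mol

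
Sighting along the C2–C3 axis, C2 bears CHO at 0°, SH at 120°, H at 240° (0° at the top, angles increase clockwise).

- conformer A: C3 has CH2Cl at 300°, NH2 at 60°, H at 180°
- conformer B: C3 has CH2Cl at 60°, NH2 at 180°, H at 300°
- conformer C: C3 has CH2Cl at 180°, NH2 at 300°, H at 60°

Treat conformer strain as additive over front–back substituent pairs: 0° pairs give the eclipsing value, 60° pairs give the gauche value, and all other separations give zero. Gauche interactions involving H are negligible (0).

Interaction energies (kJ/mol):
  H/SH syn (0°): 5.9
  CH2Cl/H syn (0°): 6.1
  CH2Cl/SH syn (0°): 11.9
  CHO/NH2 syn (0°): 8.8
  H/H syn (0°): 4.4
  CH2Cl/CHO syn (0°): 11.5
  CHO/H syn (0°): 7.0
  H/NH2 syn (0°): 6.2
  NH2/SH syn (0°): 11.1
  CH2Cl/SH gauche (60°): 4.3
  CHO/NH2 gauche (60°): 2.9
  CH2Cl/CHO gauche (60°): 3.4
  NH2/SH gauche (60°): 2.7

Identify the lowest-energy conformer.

C

A (staggered): CHO–CH2Cl gauche, CHO–NH2 gauche, SH–NH2 gauche; 3.4 + 2.9 + 2.7 = 9.0 kJ/mol.
B (staggered): CHO–CH2Cl gauche, SH–CH2Cl gauche, SH–NH2 gauche; 3.4 + 4.3 + 2.7 = 10.4 kJ/mol.
C (staggered): CHO–NH2 gauche, SH–CH2Cl gauche; 2.9 + 4.3 = 7.2 kJ/mol.
C has the lowest total (7.2 kJ/mol).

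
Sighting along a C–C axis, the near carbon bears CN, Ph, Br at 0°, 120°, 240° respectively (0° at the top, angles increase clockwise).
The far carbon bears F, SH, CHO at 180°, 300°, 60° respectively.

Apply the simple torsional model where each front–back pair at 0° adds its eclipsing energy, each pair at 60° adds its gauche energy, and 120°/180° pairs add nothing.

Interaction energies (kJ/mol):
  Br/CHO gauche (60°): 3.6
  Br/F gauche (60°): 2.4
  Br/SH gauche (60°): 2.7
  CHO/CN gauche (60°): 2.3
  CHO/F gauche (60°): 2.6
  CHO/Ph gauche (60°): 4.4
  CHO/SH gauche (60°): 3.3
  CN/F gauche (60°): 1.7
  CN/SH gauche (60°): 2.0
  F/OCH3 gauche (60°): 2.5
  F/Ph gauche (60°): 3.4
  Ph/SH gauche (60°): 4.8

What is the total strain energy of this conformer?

This conformer (staggered): CN–SH gauche, CN–CHO gauche, Ph–F gauche, Ph–CHO gauche, Br–F gauche, Br–SH gauche; 2.0 + 2.3 + 3.4 + 4.4 + 2.4 + 2.7 = 17.2 kJ/mol.

17.2 kJ/mol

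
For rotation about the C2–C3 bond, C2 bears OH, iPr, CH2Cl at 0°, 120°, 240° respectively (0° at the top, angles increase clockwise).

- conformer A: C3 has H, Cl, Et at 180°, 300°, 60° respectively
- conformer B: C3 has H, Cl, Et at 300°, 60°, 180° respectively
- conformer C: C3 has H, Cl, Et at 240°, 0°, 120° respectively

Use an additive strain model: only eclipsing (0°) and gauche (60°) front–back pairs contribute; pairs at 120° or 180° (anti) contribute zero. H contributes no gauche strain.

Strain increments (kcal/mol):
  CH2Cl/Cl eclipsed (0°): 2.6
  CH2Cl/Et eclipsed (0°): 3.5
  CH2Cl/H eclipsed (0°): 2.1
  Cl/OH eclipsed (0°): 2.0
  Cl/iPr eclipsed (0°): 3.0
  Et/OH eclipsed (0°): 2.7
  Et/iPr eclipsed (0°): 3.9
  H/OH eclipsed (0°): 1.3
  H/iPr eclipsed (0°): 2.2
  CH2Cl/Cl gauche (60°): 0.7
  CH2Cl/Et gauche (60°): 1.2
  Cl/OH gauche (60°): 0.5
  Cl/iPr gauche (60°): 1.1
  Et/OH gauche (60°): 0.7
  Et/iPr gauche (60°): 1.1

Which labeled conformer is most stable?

A (staggered): OH–Cl gauche, OH–Et gauche, iPr–Et gauche, CH2Cl–Cl gauche; 0.5 + 0.7 + 1.1 + 0.7 = 3.0 kcal/mol.
B (staggered): OH–Cl gauche, iPr–Cl gauche, iPr–Et gauche, CH2Cl–Et gauche; 0.5 + 1.1 + 1.1 + 1.2 = 3.9 kcal/mol.
C (eclipsed): OH–Cl eclipsed, iPr–Et eclipsed, CH2Cl–H eclipsed; 2.0 + 3.9 + 2.1 = 8.0 kcal/mol.
A has the lowest total (3.0 kcal/mol).

A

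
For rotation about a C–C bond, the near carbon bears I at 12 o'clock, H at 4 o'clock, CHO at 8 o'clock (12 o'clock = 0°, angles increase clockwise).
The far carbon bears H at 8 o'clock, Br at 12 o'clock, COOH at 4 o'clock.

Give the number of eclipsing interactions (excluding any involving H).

Non-H eclipsing pairs: I(0°)/Br(0°) — 1 interaction.

1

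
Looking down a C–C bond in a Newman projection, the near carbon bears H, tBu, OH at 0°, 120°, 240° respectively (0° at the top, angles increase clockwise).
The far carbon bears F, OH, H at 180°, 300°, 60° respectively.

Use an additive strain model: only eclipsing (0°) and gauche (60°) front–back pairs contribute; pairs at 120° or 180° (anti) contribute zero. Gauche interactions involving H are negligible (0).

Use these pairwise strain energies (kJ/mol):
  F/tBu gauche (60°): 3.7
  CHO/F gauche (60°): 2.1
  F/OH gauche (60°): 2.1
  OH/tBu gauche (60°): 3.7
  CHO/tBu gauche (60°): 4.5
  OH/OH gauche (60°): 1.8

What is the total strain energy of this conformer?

This conformer (staggered): tBu(120°)/F(180°) gauche 3.7; OH(240°)/F(180°) gauche 2.1; OH(240°)/OH(300°) gauche 1.8 → 7.6 kJ/mol.

7.6 kJ/mol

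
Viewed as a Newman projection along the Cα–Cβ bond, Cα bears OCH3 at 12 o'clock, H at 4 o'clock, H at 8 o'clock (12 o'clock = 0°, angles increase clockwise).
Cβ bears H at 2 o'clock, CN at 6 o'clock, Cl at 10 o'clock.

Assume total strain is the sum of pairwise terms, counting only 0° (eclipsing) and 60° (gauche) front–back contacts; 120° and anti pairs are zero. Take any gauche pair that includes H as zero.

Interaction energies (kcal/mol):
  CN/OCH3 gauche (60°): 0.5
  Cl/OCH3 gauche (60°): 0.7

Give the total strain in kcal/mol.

0.7 kcal/mol

This conformer is staggered. OCH3 at 0° is gauche with Cl at 300° (0.7). Total 0.7 kcal/mol.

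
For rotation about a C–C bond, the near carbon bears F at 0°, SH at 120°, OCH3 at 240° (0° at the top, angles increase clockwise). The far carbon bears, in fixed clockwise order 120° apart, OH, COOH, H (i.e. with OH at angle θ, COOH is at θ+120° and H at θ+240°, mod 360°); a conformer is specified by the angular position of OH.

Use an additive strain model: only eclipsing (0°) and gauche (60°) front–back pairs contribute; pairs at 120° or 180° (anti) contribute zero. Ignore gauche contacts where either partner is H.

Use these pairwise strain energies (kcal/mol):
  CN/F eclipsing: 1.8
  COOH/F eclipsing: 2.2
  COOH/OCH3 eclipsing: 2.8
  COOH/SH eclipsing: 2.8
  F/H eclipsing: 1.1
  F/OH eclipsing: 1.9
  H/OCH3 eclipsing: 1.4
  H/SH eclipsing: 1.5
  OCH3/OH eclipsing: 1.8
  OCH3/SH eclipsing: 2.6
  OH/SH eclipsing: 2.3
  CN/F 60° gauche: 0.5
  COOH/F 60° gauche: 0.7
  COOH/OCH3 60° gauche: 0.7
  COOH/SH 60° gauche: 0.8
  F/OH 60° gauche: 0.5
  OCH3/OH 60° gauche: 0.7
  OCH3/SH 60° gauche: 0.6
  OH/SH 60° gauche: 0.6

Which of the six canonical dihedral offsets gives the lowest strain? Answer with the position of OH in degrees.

60°

OH at 0° is eclipsed. F at 0° is eclipsed with OH at 0° (1.9); SH at 120° is eclipsed with COOH at 120° (2.8); OCH3 at 240° is eclipsed with H at 240° (1.4). Total 6.1 kcal/mol.
OH at 60° is staggered. F at 0° is gauche with OH at 60° (0.5); SH at 120° is gauche with OH at 60° (0.6); SH at 120° is gauche with COOH at 180° (0.8); OCH3 at 240° is gauche with COOH at 180° (0.7). Total 2.6 kcal/mol.
OH at 120° is eclipsed. F at 0° is eclipsed with H at 0° (1.1); SH at 120° is eclipsed with OH at 120° (2.3); OCH3 at 240° is eclipsed with COOH at 240° (2.8). Total 6.2 kcal/mol.
OH at 180° is staggered. F at 0° is gauche with COOH at 300° (0.7); SH at 120° is gauche with OH at 180° (0.6); OCH3 at 240° is gauche with OH at 180° (0.7); OCH3 at 240° is gauche with COOH at 300° (0.7). Total 2.7 kcal/mol.
OH at 240° is eclipsed. F at 0° is eclipsed with COOH at 0° (2.2); SH at 120° is eclipsed with H at 120° (1.5); OCH3 at 240° is eclipsed with OH at 240° (1.8). Total 5.5 kcal/mol.
OH at 300° is staggered. F at 0° is gauche with OH at 300° (0.5); F at 0° is gauche with COOH at 60° (0.7); SH at 120° is gauche with COOH at 60° (0.8); OCH3 at 240° is gauche with OH at 300° (0.7). Total 2.7 kcal/mol.
The minimum (2.6 kcal/mol) occurs with OH at 60°.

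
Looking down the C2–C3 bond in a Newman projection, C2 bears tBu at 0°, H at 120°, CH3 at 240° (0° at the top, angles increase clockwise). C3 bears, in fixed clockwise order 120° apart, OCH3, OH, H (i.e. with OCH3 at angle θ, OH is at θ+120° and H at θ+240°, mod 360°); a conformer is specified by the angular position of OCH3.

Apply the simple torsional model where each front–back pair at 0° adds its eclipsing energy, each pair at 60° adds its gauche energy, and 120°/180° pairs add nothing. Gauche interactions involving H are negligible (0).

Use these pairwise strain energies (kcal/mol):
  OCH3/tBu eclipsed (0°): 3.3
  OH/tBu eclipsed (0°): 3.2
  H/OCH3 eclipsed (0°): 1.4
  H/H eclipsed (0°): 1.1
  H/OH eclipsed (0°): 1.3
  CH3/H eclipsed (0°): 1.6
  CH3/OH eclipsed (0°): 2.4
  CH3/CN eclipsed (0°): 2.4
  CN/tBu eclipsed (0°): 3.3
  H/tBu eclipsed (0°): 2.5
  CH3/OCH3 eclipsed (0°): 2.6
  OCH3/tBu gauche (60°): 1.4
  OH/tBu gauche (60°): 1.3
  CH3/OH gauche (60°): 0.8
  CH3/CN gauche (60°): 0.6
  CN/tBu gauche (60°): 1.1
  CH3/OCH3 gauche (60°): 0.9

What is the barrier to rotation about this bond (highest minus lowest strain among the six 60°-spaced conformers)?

4.7 kcal/mol

OCH3 at 0° (eclipsed): tBu(0°)/OCH3(0°) eclipsed 3.3; H(120°)/OH(120°) eclipsed 1.3; CH3(240°)/H(240°) eclipsed 1.6 → 6.2 kcal/mol.
OCH3 at 60° (staggered): tBu(0°)/OCH3(60°) gauche 1.4; CH3(240°)/OH(180°) gauche 0.8 → 2.2 kcal/mol.
OCH3 at 120° (eclipsed): tBu(0°)/H(0°) eclipsed 2.5; H(120°)/OCH3(120°) eclipsed 1.4; CH3(240°)/OH(240°) eclipsed 2.4 → 6.3 kcal/mol.
OCH3 at 180° (staggered): tBu(0°)/OH(300°) gauche 1.3; CH3(240°)/OCH3(180°) gauche 0.9; CH3(240°)/OH(300°) gauche 0.8 → 3.0 kcal/mol.
OCH3 at 240° (eclipsed): tBu(0°)/OH(0°) eclipsed 3.2; H(120°)/H(120°) eclipsed 1.1; CH3(240°)/OCH3(240°) eclipsed 2.6 → 6.9 kcal/mol.
OCH3 at 300° (staggered): tBu(0°)/OCH3(300°) gauche 1.4; tBu(0°)/OH(60°) gauche 1.3; CH3(240°)/OCH3(300°) gauche 0.9 → 3.6 kcal/mol.
Max at 240° (6.9 kcal/mol), min at 60° (2.2 kcal/mol); barrier = 4.7 kcal/mol.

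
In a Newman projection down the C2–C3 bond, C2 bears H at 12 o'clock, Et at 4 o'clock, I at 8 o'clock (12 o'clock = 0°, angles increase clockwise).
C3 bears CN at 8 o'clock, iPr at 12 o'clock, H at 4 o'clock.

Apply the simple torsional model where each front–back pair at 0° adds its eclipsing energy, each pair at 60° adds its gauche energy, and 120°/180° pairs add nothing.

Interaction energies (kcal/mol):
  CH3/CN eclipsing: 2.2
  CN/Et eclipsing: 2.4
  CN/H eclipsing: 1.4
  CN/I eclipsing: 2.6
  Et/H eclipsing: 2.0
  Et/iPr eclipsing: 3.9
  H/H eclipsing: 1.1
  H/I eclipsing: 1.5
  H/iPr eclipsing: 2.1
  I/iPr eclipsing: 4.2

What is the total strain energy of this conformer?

This conformer (eclipsed): H(0°)/iPr(0°) eclipsed 2.1; Et(120°)/H(120°) eclipsed 2.0; I(240°)/CN(240°) eclipsed 2.6 → 6.7 kcal/mol.

6.7 kcal/mol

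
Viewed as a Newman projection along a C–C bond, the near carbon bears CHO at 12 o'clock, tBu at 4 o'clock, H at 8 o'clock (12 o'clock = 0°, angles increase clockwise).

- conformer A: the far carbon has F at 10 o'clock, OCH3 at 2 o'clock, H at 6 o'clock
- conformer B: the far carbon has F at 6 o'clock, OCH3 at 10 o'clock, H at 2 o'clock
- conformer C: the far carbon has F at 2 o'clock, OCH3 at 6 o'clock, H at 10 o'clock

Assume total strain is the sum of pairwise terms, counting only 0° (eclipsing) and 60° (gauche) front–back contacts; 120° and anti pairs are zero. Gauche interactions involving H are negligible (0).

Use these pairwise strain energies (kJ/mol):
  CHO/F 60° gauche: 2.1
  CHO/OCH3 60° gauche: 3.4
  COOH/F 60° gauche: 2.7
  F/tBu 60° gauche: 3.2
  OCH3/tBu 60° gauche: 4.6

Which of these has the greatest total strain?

A (staggered): CHO–F gauche, CHO–OCH3 gauche, tBu–OCH3 gauche; 2.1 + 3.4 + 4.6 = 10.1 kJ/mol.
B (staggered): CHO–OCH3 gauche, tBu–F gauche; 3.4 + 3.2 = 6.6 kJ/mol.
C (staggered): CHO–F gauche, tBu–F gauche, tBu–OCH3 gauche; 2.1 + 3.2 + 4.6 = 9.9 kJ/mol.
A has the highest total (10.1 kJ/mol).

A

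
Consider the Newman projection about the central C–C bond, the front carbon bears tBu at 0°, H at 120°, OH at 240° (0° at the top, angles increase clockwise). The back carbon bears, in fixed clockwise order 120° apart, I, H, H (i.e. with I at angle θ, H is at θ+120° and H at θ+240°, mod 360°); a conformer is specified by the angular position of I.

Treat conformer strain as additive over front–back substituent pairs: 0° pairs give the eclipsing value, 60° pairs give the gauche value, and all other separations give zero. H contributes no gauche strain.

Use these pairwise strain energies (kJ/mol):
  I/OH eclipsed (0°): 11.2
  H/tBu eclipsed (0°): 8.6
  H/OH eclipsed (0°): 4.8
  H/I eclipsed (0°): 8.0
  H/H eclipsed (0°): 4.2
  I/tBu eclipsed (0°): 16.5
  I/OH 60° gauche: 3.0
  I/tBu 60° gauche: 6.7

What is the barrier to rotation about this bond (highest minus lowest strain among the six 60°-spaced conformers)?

22.5 kJ/mol

I at 0° (eclipsed): tBu(0°)/I(0°) eclipsed 16.5; H(120°)/H(120°) eclipsed 4.2; OH(240°)/H(240°) eclipsed 4.8 → 25.5 kJ/mol.
I at 60° (staggered): tBu(0°)/I(60°) gauche 6.7 → 6.7 kJ/mol.
I at 120° (eclipsed): tBu(0°)/H(0°) eclipsed 8.6; H(120°)/I(120°) eclipsed 8.0; OH(240°)/H(240°) eclipsed 4.8 → 21.4 kJ/mol.
I at 180° (staggered): OH(240°)/I(180°) gauche 3.0 → 3.0 kJ/mol.
I at 240° (eclipsed): tBu(0°)/H(0°) eclipsed 8.6; H(120°)/H(120°) eclipsed 4.2; OH(240°)/I(240°) eclipsed 11.2 → 24.0 kJ/mol.
I at 300° (staggered): tBu(0°)/I(300°) gauche 6.7; OH(240°)/I(300°) gauche 3.0 → 9.7 kJ/mol.
Max at 0° (25.5 kJ/mol), min at 180° (3.0 kJ/mol); barrier = 22.5 kJ/mol.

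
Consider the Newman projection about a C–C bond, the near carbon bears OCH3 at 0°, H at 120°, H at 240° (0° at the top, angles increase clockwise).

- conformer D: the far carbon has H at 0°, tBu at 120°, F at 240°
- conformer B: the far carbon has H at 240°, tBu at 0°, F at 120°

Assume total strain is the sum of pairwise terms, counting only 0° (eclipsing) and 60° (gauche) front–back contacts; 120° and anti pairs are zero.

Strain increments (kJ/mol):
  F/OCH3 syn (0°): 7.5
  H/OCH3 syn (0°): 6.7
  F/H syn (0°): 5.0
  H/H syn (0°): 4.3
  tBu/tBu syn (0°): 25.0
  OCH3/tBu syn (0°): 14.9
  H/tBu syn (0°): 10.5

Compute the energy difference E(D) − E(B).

D (eclipsed): OCH3–H eclipsed, H–tBu eclipsed, H–F eclipsed; 6.7 + 10.5 + 5.0 = 22.2 kJ/mol.
B (eclipsed): OCH3–tBu eclipsed, H–F eclipsed, H–H eclipsed; 14.9 + 5.0 + 4.3 = 24.2 kJ/mol.
E(D) − E(B) = 22.2 − 24.2 = -2.0 kJ/mol.

-2.0 kJ/mol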